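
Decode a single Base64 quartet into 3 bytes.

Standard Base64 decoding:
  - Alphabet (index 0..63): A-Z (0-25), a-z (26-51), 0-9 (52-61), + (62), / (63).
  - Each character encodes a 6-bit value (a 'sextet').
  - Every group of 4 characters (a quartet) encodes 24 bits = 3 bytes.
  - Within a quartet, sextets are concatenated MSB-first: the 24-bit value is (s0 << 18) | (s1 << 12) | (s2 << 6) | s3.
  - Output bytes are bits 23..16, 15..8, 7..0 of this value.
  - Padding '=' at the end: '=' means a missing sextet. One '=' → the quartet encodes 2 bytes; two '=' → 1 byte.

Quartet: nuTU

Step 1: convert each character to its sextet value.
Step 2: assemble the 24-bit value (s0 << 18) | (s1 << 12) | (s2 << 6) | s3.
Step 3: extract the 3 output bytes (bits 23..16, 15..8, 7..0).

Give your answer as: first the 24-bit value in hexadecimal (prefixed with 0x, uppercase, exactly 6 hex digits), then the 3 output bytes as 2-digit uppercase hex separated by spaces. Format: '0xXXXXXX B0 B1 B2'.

Sextets: n=39, u=46, T=19, U=20
24-bit: (39<<18) | (46<<12) | (19<<6) | 20
      = 0x9C0000 | 0x02E000 | 0x0004C0 | 0x000014
      = 0x9EE4D4
Bytes: (v>>16)&0xFF=9E, (v>>8)&0xFF=E4, v&0xFF=D4

Answer: 0x9EE4D4 9E E4 D4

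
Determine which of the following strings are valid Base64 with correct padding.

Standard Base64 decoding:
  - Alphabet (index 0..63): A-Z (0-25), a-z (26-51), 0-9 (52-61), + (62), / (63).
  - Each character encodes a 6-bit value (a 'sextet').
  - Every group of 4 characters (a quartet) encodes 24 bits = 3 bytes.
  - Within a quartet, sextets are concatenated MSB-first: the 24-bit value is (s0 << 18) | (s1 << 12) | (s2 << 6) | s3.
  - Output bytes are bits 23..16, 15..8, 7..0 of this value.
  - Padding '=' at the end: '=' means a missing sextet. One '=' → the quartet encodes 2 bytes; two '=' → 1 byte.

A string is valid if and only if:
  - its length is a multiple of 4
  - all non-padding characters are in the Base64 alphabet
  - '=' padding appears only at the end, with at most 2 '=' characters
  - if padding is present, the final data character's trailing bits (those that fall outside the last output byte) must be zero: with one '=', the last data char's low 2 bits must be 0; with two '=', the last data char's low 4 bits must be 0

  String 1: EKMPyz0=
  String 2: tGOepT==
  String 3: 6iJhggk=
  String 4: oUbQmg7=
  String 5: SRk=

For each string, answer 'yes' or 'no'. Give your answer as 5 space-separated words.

Answer: yes no yes no yes

Derivation:
String 1: 'EKMPyz0=' → valid
String 2: 'tGOepT==' → invalid (bad trailing bits)
String 3: '6iJhggk=' → valid
String 4: 'oUbQmg7=' → invalid (bad trailing bits)
String 5: 'SRk=' → valid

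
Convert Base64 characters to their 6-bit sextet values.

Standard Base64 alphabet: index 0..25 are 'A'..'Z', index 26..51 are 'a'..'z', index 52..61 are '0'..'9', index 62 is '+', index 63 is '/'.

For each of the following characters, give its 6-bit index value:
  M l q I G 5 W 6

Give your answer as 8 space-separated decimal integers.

Answer: 12 37 42 8 6 57 22 58

Derivation:
'M': A..Z range, ord('M') − ord('A') = 12
'l': a..z range, 26 + ord('l') − ord('a') = 37
'q': a..z range, 26 + ord('q') − ord('a') = 42
'I': A..Z range, ord('I') − ord('A') = 8
'G': A..Z range, ord('G') − ord('A') = 6
'5': 0..9 range, 52 + ord('5') − ord('0') = 57
'W': A..Z range, ord('W') − ord('A') = 22
'6': 0..9 range, 52 + ord('6') − ord('0') = 58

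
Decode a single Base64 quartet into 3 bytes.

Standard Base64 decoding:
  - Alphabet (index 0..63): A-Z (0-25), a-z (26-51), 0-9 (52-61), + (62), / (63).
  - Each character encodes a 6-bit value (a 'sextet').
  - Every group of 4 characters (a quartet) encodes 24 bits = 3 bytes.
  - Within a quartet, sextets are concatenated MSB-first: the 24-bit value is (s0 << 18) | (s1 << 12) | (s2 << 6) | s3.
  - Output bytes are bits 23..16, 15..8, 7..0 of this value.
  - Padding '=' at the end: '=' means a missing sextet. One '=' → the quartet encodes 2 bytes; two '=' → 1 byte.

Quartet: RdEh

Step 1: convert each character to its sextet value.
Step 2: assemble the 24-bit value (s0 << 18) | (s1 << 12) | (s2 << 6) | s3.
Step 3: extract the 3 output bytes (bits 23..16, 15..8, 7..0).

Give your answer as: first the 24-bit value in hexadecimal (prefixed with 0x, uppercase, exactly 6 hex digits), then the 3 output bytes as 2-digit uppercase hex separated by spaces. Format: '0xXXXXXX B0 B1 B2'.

Sextets: R=17, d=29, E=4, h=33
24-bit: (17<<18) | (29<<12) | (4<<6) | 33
      = 0x440000 | 0x01D000 | 0x000100 | 0x000021
      = 0x45D121
Bytes: (v>>16)&0xFF=45, (v>>8)&0xFF=D1, v&0xFF=21

Answer: 0x45D121 45 D1 21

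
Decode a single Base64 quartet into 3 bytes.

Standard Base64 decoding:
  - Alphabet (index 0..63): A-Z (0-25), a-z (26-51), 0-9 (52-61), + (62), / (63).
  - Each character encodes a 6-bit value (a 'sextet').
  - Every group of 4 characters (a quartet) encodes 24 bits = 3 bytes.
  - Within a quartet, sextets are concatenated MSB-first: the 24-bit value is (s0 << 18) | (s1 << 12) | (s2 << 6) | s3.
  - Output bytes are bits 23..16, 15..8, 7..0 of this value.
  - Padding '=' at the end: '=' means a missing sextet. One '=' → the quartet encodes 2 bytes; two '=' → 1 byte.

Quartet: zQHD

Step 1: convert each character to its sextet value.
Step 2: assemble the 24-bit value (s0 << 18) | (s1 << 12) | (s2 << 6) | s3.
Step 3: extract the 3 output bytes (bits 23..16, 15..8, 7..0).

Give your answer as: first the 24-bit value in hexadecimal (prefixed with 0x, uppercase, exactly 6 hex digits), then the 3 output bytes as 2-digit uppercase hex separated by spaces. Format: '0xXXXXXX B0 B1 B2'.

Answer: 0xCD01C3 CD 01 C3

Derivation:
Sextets: z=51, Q=16, H=7, D=3
24-bit: (51<<18) | (16<<12) | (7<<6) | 3
      = 0xCC0000 | 0x010000 | 0x0001C0 | 0x000003
      = 0xCD01C3
Bytes: (v>>16)&0xFF=CD, (v>>8)&0xFF=01, v&0xFF=C3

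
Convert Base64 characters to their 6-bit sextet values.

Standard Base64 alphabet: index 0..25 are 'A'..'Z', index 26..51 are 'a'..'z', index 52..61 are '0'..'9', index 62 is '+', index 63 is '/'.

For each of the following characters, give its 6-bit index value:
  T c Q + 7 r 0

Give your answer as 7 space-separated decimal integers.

Answer: 19 28 16 62 59 43 52

Derivation:
'T': A..Z range, ord('T') − ord('A') = 19
'c': a..z range, 26 + ord('c') − ord('a') = 28
'Q': A..Z range, ord('Q') − ord('A') = 16
'+': index 62
'7': 0..9 range, 52 + ord('7') − ord('0') = 59
'r': a..z range, 26 + ord('r') − ord('a') = 43
'0': 0..9 range, 52 + ord('0') − ord('0') = 52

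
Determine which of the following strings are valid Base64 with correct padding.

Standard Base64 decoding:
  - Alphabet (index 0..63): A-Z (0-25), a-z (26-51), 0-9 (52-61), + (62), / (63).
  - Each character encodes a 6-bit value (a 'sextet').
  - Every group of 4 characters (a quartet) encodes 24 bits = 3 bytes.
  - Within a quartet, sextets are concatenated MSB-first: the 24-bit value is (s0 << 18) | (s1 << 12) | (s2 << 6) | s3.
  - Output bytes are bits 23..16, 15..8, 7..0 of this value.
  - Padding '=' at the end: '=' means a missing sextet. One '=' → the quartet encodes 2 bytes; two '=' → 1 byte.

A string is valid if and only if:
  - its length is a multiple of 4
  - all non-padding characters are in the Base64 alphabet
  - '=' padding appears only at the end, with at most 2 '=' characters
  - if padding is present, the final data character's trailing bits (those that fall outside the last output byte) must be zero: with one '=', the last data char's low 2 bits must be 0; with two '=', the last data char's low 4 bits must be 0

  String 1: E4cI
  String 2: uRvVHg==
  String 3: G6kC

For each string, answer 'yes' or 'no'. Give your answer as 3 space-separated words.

Answer: yes yes yes

Derivation:
String 1: 'E4cI' → valid
String 2: 'uRvVHg==' → valid
String 3: 'G6kC' → valid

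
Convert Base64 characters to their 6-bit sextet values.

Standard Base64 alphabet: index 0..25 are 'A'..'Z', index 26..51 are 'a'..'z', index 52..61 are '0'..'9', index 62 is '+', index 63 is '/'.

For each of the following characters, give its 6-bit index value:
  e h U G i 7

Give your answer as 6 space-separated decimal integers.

'e': a..z range, 26 + ord('e') − ord('a') = 30
'h': a..z range, 26 + ord('h') − ord('a') = 33
'U': A..Z range, ord('U') − ord('A') = 20
'G': A..Z range, ord('G') − ord('A') = 6
'i': a..z range, 26 + ord('i') − ord('a') = 34
'7': 0..9 range, 52 + ord('7') − ord('0') = 59

Answer: 30 33 20 6 34 59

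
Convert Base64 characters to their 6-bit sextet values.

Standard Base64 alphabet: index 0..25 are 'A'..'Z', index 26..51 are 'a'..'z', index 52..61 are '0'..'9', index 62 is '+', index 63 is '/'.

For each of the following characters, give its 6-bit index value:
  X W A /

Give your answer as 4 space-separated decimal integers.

Answer: 23 22 0 63

Derivation:
'X': A..Z range, ord('X') − ord('A') = 23
'W': A..Z range, ord('W') − ord('A') = 22
'A': A..Z range, ord('A') − ord('A') = 0
'/': index 63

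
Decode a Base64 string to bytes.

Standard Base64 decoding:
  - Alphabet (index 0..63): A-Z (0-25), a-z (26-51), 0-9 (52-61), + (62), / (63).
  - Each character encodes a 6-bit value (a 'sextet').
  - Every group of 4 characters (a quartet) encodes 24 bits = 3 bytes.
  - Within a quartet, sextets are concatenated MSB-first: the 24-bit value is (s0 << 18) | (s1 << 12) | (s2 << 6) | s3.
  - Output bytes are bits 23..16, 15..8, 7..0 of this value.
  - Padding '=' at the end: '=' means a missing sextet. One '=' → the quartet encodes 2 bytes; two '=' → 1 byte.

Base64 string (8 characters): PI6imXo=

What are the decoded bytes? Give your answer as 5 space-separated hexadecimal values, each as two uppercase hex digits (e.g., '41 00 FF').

After char 0 ('P'=15): chars_in_quartet=1 acc=0xF bytes_emitted=0
After char 1 ('I'=8): chars_in_quartet=2 acc=0x3C8 bytes_emitted=0
After char 2 ('6'=58): chars_in_quartet=3 acc=0xF23A bytes_emitted=0
After char 3 ('i'=34): chars_in_quartet=4 acc=0x3C8EA2 -> emit 3C 8E A2, reset; bytes_emitted=3
After char 4 ('m'=38): chars_in_quartet=1 acc=0x26 bytes_emitted=3
After char 5 ('X'=23): chars_in_quartet=2 acc=0x997 bytes_emitted=3
After char 6 ('o'=40): chars_in_quartet=3 acc=0x265E8 bytes_emitted=3
Padding '=': partial quartet acc=0x265E8 -> emit 99 7A; bytes_emitted=5

Answer: 3C 8E A2 99 7A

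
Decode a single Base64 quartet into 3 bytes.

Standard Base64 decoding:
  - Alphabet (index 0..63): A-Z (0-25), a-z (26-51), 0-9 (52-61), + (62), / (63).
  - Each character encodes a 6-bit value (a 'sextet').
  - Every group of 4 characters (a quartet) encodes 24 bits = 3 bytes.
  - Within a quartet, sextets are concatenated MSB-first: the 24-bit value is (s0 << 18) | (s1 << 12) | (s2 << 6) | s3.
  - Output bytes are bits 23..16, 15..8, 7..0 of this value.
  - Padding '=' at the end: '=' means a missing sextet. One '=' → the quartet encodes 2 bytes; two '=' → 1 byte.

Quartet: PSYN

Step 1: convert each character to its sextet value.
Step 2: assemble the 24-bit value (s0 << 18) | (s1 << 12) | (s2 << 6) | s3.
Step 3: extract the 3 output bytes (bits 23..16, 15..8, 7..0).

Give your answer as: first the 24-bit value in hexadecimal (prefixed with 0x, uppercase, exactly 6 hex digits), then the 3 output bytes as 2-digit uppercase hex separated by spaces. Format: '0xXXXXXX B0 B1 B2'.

Answer: 0x3D260D 3D 26 0D

Derivation:
Sextets: P=15, S=18, Y=24, N=13
24-bit: (15<<18) | (18<<12) | (24<<6) | 13
      = 0x3C0000 | 0x012000 | 0x000600 | 0x00000D
      = 0x3D260D
Bytes: (v>>16)&0xFF=3D, (v>>8)&0xFF=26, v&0xFF=0D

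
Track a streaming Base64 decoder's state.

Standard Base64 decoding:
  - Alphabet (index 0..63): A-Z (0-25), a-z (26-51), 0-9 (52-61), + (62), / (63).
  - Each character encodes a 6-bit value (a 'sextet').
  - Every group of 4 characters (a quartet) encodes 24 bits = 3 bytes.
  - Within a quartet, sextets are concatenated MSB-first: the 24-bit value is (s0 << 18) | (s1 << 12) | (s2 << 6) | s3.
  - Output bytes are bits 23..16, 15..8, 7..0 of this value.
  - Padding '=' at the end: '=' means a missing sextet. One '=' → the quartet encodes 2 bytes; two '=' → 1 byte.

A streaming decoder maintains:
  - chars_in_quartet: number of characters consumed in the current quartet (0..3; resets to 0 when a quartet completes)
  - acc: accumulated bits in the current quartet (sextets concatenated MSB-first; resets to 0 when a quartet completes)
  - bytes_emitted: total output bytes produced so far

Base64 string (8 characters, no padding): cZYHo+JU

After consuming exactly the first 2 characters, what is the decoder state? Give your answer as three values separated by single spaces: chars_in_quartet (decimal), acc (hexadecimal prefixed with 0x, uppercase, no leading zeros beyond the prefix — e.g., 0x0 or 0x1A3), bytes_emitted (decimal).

Answer: 2 0x719 0

Derivation:
After char 0 ('c'=28): chars_in_quartet=1 acc=0x1C bytes_emitted=0
After char 1 ('Z'=25): chars_in_quartet=2 acc=0x719 bytes_emitted=0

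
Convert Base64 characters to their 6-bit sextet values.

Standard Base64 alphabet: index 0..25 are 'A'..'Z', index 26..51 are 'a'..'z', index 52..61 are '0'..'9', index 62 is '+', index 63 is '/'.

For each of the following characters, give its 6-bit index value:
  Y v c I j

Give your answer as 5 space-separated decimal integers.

'Y': A..Z range, ord('Y') − ord('A') = 24
'v': a..z range, 26 + ord('v') − ord('a') = 47
'c': a..z range, 26 + ord('c') − ord('a') = 28
'I': A..Z range, ord('I') − ord('A') = 8
'j': a..z range, 26 + ord('j') − ord('a') = 35

Answer: 24 47 28 8 35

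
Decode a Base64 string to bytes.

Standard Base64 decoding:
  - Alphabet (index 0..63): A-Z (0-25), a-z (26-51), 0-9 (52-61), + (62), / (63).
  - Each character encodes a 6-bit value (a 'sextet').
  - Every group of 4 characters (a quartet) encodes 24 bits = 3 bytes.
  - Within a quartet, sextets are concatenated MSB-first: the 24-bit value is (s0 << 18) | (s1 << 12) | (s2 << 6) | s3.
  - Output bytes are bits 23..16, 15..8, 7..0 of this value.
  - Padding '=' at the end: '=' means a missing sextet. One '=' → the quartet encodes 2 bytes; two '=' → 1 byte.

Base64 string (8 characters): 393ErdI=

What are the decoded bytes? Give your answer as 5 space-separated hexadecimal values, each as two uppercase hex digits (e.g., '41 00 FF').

After char 0 ('3'=55): chars_in_quartet=1 acc=0x37 bytes_emitted=0
After char 1 ('9'=61): chars_in_quartet=2 acc=0xDFD bytes_emitted=0
After char 2 ('3'=55): chars_in_quartet=3 acc=0x37F77 bytes_emitted=0
After char 3 ('E'=4): chars_in_quartet=4 acc=0xDFDDC4 -> emit DF DD C4, reset; bytes_emitted=3
After char 4 ('r'=43): chars_in_quartet=1 acc=0x2B bytes_emitted=3
After char 5 ('d'=29): chars_in_quartet=2 acc=0xADD bytes_emitted=3
After char 6 ('I'=8): chars_in_quartet=3 acc=0x2B748 bytes_emitted=3
Padding '=': partial quartet acc=0x2B748 -> emit AD D2; bytes_emitted=5

Answer: DF DD C4 AD D2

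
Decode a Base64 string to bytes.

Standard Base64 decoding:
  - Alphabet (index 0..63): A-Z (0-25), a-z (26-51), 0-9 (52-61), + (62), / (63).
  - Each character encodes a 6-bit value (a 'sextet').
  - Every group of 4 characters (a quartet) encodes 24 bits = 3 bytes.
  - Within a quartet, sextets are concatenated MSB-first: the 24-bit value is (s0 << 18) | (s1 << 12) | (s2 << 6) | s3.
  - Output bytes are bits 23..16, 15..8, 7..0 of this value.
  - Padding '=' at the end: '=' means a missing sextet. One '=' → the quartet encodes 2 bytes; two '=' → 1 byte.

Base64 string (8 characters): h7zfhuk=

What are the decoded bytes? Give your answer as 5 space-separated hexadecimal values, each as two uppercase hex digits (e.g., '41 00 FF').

After char 0 ('h'=33): chars_in_quartet=1 acc=0x21 bytes_emitted=0
After char 1 ('7'=59): chars_in_quartet=2 acc=0x87B bytes_emitted=0
After char 2 ('z'=51): chars_in_quartet=3 acc=0x21EF3 bytes_emitted=0
After char 3 ('f'=31): chars_in_quartet=4 acc=0x87BCDF -> emit 87 BC DF, reset; bytes_emitted=3
After char 4 ('h'=33): chars_in_quartet=1 acc=0x21 bytes_emitted=3
After char 5 ('u'=46): chars_in_quartet=2 acc=0x86E bytes_emitted=3
After char 6 ('k'=36): chars_in_quartet=3 acc=0x21BA4 bytes_emitted=3
Padding '=': partial quartet acc=0x21BA4 -> emit 86 E9; bytes_emitted=5

Answer: 87 BC DF 86 E9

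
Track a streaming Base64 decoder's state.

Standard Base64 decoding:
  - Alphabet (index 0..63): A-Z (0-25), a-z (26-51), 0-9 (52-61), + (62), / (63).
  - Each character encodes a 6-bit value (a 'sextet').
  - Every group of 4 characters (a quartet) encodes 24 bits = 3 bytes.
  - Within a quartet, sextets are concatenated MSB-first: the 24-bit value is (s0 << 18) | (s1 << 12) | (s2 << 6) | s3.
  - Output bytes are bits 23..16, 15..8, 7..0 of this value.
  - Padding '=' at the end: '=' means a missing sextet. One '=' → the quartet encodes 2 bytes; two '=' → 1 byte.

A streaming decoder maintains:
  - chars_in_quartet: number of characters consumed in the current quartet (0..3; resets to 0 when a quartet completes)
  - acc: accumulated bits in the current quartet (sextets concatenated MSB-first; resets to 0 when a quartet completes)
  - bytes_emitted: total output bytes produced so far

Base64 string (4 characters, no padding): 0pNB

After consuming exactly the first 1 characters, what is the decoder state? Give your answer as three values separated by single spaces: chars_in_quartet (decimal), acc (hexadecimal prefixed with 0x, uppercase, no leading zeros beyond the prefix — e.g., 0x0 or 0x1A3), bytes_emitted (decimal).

After char 0 ('0'=52): chars_in_quartet=1 acc=0x34 bytes_emitted=0

Answer: 1 0x34 0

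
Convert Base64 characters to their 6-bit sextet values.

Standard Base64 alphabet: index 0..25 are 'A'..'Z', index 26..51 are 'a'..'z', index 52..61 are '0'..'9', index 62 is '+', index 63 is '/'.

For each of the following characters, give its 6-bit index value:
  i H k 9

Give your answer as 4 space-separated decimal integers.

'i': a..z range, 26 + ord('i') − ord('a') = 34
'H': A..Z range, ord('H') − ord('A') = 7
'k': a..z range, 26 + ord('k') − ord('a') = 36
'9': 0..9 range, 52 + ord('9') − ord('0') = 61

Answer: 34 7 36 61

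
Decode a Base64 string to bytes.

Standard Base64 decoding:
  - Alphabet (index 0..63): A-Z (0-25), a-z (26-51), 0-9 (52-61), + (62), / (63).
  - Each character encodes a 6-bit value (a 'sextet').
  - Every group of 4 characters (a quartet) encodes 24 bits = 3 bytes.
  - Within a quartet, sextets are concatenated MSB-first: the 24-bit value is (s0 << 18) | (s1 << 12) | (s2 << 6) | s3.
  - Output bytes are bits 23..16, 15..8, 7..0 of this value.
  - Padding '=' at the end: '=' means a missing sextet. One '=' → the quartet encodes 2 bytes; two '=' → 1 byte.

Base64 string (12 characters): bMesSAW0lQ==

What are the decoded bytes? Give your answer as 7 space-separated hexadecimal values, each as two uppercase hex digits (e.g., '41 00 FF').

After char 0 ('b'=27): chars_in_quartet=1 acc=0x1B bytes_emitted=0
After char 1 ('M'=12): chars_in_quartet=2 acc=0x6CC bytes_emitted=0
After char 2 ('e'=30): chars_in_quartet=3 acc=0x1B31E bytes_emitted=0
After char 3 ('s'=44): chars_in_quartet=4 acc=0x6CC7AC -> emit 6C C7 AC, reset; bytes_emitted=3
After char 4 ('S'=18): chars_in_quartet=1 acc=0x12 bytes_emitted=3
After char 5 ('A'=0): chars_in_quartet=2 acc=0x480 bytes_emitted=3
After char 6 ('W'=22): chars_in_quartet=3 acc=0x12016 bytes_emitted=3
After char 7 ('0'=52): chars_in_quartet=4 acc=0x4805B4 -> emit 48 05 B4, reset; bytes_emitted=6
After char 8 ('l'=37): chars_in_quartet=1 acc=0x25 bytes_emitted=6
After char 9 ('Q'=16): chars_in_quartet=2 acc=0x950 bytes_emitted=6
Padding '==': partial quartet acc=0x950 -> emit 95; bytes_emitted=7

Answer: 6C C7 AC 48 05 B4 95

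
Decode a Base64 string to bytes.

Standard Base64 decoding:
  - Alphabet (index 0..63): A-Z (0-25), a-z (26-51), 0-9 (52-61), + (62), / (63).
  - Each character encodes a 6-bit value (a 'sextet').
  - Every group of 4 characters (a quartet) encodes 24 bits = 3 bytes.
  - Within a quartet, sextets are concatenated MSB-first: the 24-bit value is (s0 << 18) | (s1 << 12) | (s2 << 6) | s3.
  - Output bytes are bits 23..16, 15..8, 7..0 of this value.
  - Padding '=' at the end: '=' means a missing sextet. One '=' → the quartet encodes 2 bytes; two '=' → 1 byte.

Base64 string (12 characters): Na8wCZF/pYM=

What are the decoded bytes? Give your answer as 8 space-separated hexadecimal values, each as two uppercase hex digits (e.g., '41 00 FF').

After char 0 ('N'=13): chars_in_quartet=1 acc=0xD bytes_emitted=0
After char 1 ('a'=26): chars_in_quartet=2 acc=0x35A bytes_emitted=0
After char 2 ('8'=60): chars_in_quartet=3 acc=0xD6BC bytes_emitted=0
After char 3 ('w'=48): chars_in_quartet=4 acc=0x35AF30 -> emit 35 AF 30, reset; bytes_emitted=3
After char 4 ('C'=2): chars_in_quartet=1 acc=0x2 bytes_emitted=3
After char 5 ('Z'=25): chars_in_quartet=2 acc=0x99 bytes_emitted=3
After char 6 ('F'=5): chars_in_quartet=3 acc=0x2645 bytes_emitted=3
After char 7 ('/'=63): chars_in_quartet=4 acc=0x9917F -> emit 09 91 7F, reset; bytes_emitted=6
After char 8 ('p'=41): chars_in_quartet=1 acc=0x29 bytes_emitted=6
After char 9 ('Y'=24): chars_in_quartet=2 acc=0xA58 bytes_emitted=6
After char 10 ('M'=12): chars_in_quartet=3 acc=0x2960C bytes_emitted=6
Padding '=': partial quartet acc=0x2960C -> emit A5 83; bytes_emitted=8

Answer: 35 AF 30 09 91 7F A5 83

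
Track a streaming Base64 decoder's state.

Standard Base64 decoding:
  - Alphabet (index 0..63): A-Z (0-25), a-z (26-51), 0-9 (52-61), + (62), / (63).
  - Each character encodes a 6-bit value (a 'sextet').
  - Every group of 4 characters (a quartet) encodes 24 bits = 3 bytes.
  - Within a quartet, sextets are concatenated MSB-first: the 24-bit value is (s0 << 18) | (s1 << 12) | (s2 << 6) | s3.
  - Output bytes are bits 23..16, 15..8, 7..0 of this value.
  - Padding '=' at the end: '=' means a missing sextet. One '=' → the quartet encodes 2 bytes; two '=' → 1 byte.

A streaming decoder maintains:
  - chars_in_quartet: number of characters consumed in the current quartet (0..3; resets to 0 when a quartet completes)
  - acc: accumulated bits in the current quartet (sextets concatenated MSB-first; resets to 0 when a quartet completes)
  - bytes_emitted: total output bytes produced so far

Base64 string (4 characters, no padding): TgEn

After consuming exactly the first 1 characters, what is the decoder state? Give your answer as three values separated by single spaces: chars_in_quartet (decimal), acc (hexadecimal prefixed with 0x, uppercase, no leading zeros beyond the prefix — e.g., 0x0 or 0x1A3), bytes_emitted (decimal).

After char 0 ('T'=19): chars_in_quartet=1 acc=0x13 bytes_emitted=0

Answer: 1 0x13 0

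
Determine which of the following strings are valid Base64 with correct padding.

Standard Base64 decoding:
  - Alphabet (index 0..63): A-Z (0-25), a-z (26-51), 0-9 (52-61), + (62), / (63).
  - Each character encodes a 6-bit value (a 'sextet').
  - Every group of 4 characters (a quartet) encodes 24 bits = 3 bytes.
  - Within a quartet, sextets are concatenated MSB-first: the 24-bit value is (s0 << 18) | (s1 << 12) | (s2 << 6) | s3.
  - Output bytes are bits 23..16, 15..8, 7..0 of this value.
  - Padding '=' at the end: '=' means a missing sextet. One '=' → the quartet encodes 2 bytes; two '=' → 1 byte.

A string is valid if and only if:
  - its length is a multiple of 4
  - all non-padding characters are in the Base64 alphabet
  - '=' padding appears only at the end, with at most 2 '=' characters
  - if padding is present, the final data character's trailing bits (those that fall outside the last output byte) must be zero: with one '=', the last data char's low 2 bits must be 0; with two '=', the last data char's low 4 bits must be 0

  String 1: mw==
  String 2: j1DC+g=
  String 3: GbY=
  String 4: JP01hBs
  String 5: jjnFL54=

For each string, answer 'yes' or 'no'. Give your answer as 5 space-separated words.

String 1: 'mw==' → valid
String 2: 'j1DC+g=' → invalid (len=7 not mult of 4)
String 3: 'GbY=' → valid
String 4: 'JP01hBs' → invalid (len=7 not mult of 4)
String 5: 'jjnFL54=' → valid

Answer: yes no yes no yes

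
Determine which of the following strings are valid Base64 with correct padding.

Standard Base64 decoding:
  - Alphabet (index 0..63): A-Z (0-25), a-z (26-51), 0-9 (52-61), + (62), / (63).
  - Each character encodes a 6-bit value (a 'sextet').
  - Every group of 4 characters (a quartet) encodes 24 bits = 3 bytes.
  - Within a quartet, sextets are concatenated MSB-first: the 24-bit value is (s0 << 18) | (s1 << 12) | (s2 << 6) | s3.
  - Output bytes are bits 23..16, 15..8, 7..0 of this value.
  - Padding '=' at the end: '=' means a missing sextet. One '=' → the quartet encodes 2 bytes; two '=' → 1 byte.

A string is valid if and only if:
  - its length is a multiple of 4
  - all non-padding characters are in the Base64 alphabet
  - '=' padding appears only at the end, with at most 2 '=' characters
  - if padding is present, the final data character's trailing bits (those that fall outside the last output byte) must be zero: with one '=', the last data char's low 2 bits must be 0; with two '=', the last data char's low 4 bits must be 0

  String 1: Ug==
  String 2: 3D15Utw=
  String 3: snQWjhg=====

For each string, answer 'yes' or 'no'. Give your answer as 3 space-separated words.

String 1: 'Ug==' → valid
String 2: '3D15Utw=' → valid
String 3: 'snQWjhg=====' → invalid (5 pad chars (max 2))

Answer: yes yes no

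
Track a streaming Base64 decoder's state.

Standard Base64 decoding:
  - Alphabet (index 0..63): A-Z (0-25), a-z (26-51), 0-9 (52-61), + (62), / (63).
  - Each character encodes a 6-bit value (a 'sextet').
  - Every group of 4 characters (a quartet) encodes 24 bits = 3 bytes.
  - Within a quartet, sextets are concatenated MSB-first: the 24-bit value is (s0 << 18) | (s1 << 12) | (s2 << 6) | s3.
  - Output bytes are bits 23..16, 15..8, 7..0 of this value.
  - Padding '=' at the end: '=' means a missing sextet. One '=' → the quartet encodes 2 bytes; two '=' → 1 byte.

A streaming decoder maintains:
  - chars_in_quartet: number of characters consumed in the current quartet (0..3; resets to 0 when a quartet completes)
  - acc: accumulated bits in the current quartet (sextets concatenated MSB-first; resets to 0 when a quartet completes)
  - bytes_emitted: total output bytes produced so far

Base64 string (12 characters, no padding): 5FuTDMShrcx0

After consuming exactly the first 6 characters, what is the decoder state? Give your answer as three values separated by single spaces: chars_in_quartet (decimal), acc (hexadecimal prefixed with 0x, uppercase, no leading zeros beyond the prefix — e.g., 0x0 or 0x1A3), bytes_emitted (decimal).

After char 0 ('5'=57): chars_in_quartet=1 acc=0x39 bytes_emitted=0
After char 1 ('F'=5): chars_in_quartet=2 acc=0xE45 bytes_emitted=0
After char 2 ('u'=46): chars_in_quartet=3 acc=0x3916E bytes_emitted=0
After char 3 ('T'=19): chars_in_quartet=4 acc=0xE45B93 -> emit E4 5B 93, reset; bytes_emitted=3
After char 4 ('D'=3): chars_in_quartet=1 acc=0x3 bytes_emitted=3
After char 5 ('M'=12): chars_in_quartet=2 acc=0xCC bytes_emitted=3

Answer: 2 0xCC 3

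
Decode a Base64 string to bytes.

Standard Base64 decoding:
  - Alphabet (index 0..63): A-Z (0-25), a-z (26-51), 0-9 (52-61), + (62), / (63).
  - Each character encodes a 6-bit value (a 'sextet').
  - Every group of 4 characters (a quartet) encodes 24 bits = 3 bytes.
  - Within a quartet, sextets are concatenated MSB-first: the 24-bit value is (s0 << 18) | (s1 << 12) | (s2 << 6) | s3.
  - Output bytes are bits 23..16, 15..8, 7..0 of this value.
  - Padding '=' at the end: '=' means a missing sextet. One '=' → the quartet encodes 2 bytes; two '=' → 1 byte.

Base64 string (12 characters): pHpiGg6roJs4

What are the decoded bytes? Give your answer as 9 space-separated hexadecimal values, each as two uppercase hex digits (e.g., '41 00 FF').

Answer: A4 7A 62 1A 0E AB A0 9B 38

Derivation:
After char 0 ('p'=41): chars_in_quartet=1 acc=0x29 bytes_emitted=0
After char 1 ('H'=7): chars_in_quartet=2 acc=0xA47 bytes_emitted=0
After char 2 ('p'=41): chars_in_quartet=3 acc=0x291E9 bytes_emitted=0
After char 3 ('i'=34): chars_in_quartet=4 acc=0xA47A62 -> emit A4 7A 62, reset; bytes_emitted=3
After char 4 ('G'=6): chars_in_quartet=1 acc=0x6 bytes_emitted=3
After char 5 ('g'=32): chars_in_quartet=2 acc=0x1A0 bytes_emitted=3
After char 6 ('6'=58): chars_in_quartet=3 acc=0x683A bytes_emitted=3
After char 7 ('r'=43): chars_in_quartet=4 acc=0x1A0EAB -> emit 1A 0E AB, reset; bytes_emitted=6
After char 8 ('o'=40): chars_in_quartet=1 acc=0x28 bytes_emitted=6
After char 9 ('J'=9): chars_in_quartet=2 acc=0xA09 bytes_emitted=6
After char 10 ('s'=44): chars_in_quartet=3 acc=0x2826C bytes_emitted=6
After char 11 ('4'=56): chars_in_quartet=4 acc=0xA09B38 -> emit A0 9B 38, reset; bytes_emitted=9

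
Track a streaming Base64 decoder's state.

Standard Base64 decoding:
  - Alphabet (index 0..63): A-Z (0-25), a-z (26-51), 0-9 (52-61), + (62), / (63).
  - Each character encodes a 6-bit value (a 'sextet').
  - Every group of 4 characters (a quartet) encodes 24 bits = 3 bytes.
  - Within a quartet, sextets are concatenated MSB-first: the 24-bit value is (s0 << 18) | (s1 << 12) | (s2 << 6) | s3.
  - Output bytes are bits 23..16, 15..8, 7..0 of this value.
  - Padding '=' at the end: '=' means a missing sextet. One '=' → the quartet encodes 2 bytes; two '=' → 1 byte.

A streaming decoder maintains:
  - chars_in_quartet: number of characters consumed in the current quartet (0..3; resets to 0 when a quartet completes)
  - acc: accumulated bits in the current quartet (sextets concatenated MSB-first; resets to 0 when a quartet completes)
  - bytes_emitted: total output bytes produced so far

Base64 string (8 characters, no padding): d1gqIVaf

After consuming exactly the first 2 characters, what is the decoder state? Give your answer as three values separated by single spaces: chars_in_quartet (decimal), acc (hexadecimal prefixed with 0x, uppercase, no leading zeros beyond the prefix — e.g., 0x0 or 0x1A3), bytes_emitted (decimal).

Answer: 2 0x775 0

Derivation:
After char 0 ('d'=29): chars_in_quartet=1 acc=0x1D bytes_emitted=0
After char 1 ('1'=53): chars_in_quartet=2 acc=0x775 bytes_emitted=0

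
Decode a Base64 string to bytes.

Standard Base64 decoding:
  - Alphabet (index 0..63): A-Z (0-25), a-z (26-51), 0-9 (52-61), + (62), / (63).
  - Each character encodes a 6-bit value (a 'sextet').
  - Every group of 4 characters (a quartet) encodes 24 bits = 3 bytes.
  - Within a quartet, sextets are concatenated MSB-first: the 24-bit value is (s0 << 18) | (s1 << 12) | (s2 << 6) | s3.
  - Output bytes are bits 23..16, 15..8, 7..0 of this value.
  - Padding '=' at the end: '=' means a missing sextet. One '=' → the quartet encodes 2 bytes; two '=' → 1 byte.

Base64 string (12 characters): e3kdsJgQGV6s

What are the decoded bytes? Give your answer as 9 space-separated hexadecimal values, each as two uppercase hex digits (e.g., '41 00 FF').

After char 0 ('e'=30): chars_in_quartet=1 acc=0x1E bytes_emitted=0
After char 1 ('3'=55): chars_in_quartet=2 acc=0x7B7 bytes_emitted=0
After char 2 ('k'=36): chars_in_quartet=3 acc=0x1EDE4 bytes_emitted=0
After char 3 ('d'=29): chars_in_quartet=4 acc=0x7B791D -> emit 7B 79 1D, reset; bytes_emitted=3
After char 4 ('s'=44): chars_in_quartet=1 acc=0x2C bytes_emitted=3
After char 5 ('J'=9): chars_in_quartet=2 acc=0xB09 bytes_emitted=3
After char 6 ('g'=32): chars_in_quartet=3 acc=0x2C260 bytes_emitted=3
After char 7 ('Q'=16): chars_in_quartet=4 acc=0xB09810 -> emit B0 98 10, reset; bytes_emitted=6
After char 8 ('G'=6): chars_in_quartet=1 acc=0x6 bytes_emitted=6
After char 9 ('V'=21): chars_in_quartet=2 acc=0x195 bytes_emitted=6
After char 10 ('6'=58): chars_in_quartet=3 acc=0x657A bytes_emitted=6
After char 11 ('s'=44): chars_in_quartet=4 acc=0x195EAC -> emit 19 5E AC, reset; bytes_emitted=9

Answer: 7B 79 1D B0 98 10 19 5E AC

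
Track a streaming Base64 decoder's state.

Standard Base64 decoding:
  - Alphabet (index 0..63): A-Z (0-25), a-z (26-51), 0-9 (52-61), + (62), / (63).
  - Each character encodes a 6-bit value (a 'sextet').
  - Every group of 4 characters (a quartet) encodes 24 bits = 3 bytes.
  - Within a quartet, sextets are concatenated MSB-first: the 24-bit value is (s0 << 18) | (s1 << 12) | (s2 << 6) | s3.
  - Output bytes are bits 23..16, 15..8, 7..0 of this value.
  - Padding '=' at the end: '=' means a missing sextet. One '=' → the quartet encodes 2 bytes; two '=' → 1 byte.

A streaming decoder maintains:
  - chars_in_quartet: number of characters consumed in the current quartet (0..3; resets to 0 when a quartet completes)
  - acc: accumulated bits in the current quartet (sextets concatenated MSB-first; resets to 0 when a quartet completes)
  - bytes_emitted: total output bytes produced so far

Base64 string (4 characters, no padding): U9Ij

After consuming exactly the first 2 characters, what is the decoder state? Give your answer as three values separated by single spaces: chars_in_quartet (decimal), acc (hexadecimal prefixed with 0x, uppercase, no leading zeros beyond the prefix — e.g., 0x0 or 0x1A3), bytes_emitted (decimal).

After char 0 ('U'=20): chars_in_quartet=1 acc=0x14 bytes_emitted=0
After char 1 ('9'=61): chars_in_quartet=2 acc=0x53D bytes_emitted=0

Answer: 2 0x53D 0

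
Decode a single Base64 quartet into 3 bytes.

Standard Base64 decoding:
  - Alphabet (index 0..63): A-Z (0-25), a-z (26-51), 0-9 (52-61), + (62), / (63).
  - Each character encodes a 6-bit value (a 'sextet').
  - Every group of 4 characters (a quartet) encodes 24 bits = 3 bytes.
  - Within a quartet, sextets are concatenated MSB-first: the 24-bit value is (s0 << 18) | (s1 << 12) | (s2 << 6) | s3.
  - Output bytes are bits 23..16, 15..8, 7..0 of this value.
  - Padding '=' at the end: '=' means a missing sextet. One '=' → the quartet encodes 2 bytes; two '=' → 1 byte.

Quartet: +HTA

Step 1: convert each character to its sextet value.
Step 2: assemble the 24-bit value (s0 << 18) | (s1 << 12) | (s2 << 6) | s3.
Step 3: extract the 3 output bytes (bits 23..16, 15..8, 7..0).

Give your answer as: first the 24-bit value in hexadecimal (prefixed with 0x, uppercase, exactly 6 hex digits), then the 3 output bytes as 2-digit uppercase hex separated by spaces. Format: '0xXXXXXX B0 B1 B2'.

Answer: 0xF874C0 F8 74 C0

Derivation:
Sextets: +=62, H=7, T=19, A=0
24-bit: (62<<18) | (7<<12) | (19<<6) | 0
      = 0xF80000 | 0x007000 | 0x0004C0 | 0x000000
      = 0xF874C0
Bytes: (v>>16)&0xFF=F8, (v>>8)&0xFF=74, v&0xFF=C0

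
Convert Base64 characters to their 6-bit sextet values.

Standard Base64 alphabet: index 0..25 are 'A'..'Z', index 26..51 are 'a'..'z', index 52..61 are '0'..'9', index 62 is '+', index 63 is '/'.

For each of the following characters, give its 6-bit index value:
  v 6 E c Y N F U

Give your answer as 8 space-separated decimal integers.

Answer: 47 58 4 28 24 13 5 20

Derivation:
'v': a..z range, 26 + ord('v') − ord('a') = 47
'6': 0..9 range, 52 + ord('6') − ord('0') = 58
'E': A..Z range, ord('E') − ord('A') = 4
'c': a..z range, 26 + ord('c') − ord('a') = 28
'Y': A..Z range, ord('Y') − ord('A') = 24
'N': A..Z range, ord('N') − ord('A') = 13
'F': A..Z range, ord('F') − ord('A') = 5
'U': A..Z range, ord('U') − ord('A') = 20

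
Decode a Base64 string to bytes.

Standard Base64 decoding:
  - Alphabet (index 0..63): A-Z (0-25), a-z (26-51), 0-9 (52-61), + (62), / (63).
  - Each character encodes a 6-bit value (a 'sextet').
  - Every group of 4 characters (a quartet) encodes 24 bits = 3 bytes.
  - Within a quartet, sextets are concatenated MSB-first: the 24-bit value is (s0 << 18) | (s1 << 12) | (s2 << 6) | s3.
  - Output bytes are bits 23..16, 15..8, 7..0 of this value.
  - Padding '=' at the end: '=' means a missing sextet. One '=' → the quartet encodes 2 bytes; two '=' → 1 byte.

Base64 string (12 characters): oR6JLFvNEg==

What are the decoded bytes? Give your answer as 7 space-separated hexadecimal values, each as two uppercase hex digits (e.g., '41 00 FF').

Answer: A1 1E 89 2C 5B CD 12

Derivation:
After char 0 ('o'=40): chars_in_quartet=1 acc=0x28 bytes_emitted=0
After char 1 ('R'=17): chars_in_quartet=2 acc=0xA11 bytes_emitted=0
After char 2 ('6'=58): chars_in_quartet=3 acc=0x2847A bytes_emitted=0
After char 3 ('J'=9): chars_in_quartet=4 acc=0xA11E89 -> emit A1 1E 89, reset; bytes_emitted=3
After char 4 ('L'=11): chars_in_quartet=1 acc=0xB bytes_emitted=3
After char 5 ('F'=5): chars_in_quartet=2 acc=0x2C5 bytes_emitted=3
After char 6 ('v'=47): chars_in_quartet=3 acc=0xB16F bytes_emitted=3
After char 7 ('N'=13): chars_in_quartet=4 acc=0x2C5BCD -> emit 2C 5B CD, reset; bytes_emitted=6
After char 8 ('E'=4): chars_in_quartet=1 acc=0x4 bytes_emitted=6
After char 9 ('g'=32): chars_in_quartet=2 acc=0x120 bytes_emitted=6
Padding '==': partial quartet acc=0x120 -> emit 12; bytes_emitted=7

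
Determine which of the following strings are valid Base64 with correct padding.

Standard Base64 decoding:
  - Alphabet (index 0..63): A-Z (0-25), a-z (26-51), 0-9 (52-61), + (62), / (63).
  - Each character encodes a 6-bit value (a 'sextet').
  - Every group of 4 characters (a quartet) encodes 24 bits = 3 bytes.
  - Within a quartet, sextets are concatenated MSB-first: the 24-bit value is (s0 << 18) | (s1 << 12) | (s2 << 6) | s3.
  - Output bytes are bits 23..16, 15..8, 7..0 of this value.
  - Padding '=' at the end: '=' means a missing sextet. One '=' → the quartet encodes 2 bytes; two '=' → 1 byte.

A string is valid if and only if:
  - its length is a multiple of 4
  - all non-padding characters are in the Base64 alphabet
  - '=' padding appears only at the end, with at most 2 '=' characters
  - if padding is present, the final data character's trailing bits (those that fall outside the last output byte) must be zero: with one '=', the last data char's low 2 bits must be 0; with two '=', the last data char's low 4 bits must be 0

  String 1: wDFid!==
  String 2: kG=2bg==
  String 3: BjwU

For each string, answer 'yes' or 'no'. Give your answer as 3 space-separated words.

Answer: no no yes

Derivation:
String 1: 'wDFid!==' → invalid (bad char(s): ['!'])
String 2: 'kG=2bg==' → invalid (bad char(s): ['=']; '=' in middle)
String 3: 'BjwU' → valid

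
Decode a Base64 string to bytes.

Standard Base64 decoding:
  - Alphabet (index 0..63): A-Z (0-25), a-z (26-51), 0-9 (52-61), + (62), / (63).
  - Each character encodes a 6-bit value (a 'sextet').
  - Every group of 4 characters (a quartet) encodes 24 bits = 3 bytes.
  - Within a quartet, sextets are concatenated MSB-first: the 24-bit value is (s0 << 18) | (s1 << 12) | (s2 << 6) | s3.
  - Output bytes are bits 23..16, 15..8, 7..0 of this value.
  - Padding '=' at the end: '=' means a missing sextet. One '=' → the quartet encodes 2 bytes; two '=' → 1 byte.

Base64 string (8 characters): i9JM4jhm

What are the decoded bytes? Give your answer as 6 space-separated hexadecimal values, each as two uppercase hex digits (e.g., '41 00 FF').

Answer: 8B D2 4C E2 38 66

Derivation:
After char 0 ('i'=34): chars_in_quartet=1 acc=0x22 bytes_emitted=0
After char 1 ('9'=61): chars_in_quartet=2 acc=0x8BD bytes_emitted=0
After char 2 ('J'=9): chars_in_quartet=3 acc=0x22F49 bytes_emitted=0
After char 3 ('M'=12): chars_in_quartet=4 acc=0x8BD24C -> emit 8B D2 4C, reset; bytes_emitted=3
After char 4 ('4'=56): chars_in_quartet=1 acc=0x38 bytes_emitted=3
After char 5 ('j'=35): chars_in_quartet=2 acc=0xE23 bytes_emitted=3
After char 6 ('h'=33): chars_in_quartet=3 acc=0x388E1 bytes_emitted=3
After char 7 ('m'=38): chars_in_quartet=4 acc=0xE23866 -> emit E2 38 66, reset; bytes_emitted=6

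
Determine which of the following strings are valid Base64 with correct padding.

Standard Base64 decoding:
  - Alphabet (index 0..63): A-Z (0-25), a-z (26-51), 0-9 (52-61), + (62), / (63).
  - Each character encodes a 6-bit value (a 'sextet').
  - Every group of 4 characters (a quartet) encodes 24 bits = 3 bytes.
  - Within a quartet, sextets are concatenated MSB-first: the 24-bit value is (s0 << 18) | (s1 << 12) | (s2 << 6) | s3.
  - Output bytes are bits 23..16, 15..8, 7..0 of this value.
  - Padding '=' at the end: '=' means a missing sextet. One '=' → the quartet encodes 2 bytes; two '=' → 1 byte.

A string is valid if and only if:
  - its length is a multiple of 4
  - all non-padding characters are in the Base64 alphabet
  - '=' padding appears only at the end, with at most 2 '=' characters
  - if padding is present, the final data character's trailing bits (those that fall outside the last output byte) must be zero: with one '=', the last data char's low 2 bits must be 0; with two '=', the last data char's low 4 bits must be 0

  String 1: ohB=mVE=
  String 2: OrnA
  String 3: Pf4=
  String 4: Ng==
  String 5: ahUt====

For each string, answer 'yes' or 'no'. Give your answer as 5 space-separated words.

Answer: no yes yes yes no

Derivation:
String 1: 'ohB=mVE=' → invalid (bad char(s): ['=']; '=' in middle)
String 2: 'OrnA' → valid
String 3: 'Pf4=' → valid
String 4: 'Ng==' → valid
String 5: 'ahUt====' → invalid (4 pad chars (max 2))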